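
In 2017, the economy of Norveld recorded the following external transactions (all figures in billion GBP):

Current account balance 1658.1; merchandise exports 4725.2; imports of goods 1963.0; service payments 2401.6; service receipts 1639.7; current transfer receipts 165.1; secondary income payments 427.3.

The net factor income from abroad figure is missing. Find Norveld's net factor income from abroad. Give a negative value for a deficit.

-80.0

Current account = goods balance + services balance + net primary income + net secondary income
Sum of the known components = 1738.1
Net factor income from abroad = CA - (known components) = 1658.1 - 1738.1 = -80.0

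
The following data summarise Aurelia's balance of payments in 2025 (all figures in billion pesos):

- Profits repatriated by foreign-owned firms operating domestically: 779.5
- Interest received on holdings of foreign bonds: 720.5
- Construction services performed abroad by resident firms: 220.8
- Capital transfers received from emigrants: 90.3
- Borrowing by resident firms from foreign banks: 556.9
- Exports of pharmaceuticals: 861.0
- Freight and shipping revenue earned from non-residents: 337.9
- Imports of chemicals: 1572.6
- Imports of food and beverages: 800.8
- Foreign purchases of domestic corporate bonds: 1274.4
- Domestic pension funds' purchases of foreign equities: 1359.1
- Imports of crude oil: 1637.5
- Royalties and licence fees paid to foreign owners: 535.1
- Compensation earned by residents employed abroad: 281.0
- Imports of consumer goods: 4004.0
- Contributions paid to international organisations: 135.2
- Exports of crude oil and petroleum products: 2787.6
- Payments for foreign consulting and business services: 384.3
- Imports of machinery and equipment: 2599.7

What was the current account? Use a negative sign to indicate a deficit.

Goods: -800.8 - 1572.6 - 1637.5 + 2787.6 + 861.0 - 4004.0 - 2599.7 = -6966.0
Services: -384.3 - 535.1 + 220.8 + 337.9 = -360.7
Primary income: 281.0 - 779.5 + 720.5 = 222.0
Secondary income: -135.2
Current account = (-6966.0) + (-360.7) + 222.0 + (-135.2) = -7239.9
(Excluded from the current account — capital account: capital transfers received from emigrants 90.3; financial account: borrowing by resident firms from foreign banks 556.9, foreign purchases of domestic corporate bonds 1274.4, domestic pension funds' purchases of foreign equities 1359.1.)

-7239.9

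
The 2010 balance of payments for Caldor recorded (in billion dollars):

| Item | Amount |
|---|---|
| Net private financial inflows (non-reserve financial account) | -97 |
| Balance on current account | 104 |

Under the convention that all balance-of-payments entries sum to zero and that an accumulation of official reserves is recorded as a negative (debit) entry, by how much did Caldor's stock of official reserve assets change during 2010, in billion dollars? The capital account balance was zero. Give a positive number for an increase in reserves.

Official reserve transactions balance = -(104 + (-97)) = -7
An accumulation of reserves is recorded as a debit (negative entry), so the change in the stock of reserves is the negative of that balance.
Change in official reserves = -(-7) = 7

7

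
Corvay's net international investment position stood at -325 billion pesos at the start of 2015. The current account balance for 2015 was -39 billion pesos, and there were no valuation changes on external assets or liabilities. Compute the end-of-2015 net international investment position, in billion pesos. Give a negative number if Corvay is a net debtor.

-364

With no valuation effects, change in NIIP = current account = -39
End-of-year NIIP = -325 + (-39) = -364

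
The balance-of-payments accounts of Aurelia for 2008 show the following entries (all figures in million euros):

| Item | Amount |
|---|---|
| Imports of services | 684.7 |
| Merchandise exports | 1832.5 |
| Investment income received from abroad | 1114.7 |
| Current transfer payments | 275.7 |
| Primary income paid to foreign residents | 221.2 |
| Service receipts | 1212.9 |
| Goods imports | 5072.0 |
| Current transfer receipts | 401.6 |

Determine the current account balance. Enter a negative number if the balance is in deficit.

-1691.9

Goods balance = 1832.5 - 5072.0 = -3239.5
Services balance = 1212.9 - 684.7 = 528.2
Trade balance (goods + services) = -3239.5 + 528.2 = -2711.3
Net primary income = 1114.7 - 221.2 = 893.5
Net secondary income = 401.6 - 275.7 = 125.9
Current account = -2711.3 + 893.5 + 125.9 = -1691.9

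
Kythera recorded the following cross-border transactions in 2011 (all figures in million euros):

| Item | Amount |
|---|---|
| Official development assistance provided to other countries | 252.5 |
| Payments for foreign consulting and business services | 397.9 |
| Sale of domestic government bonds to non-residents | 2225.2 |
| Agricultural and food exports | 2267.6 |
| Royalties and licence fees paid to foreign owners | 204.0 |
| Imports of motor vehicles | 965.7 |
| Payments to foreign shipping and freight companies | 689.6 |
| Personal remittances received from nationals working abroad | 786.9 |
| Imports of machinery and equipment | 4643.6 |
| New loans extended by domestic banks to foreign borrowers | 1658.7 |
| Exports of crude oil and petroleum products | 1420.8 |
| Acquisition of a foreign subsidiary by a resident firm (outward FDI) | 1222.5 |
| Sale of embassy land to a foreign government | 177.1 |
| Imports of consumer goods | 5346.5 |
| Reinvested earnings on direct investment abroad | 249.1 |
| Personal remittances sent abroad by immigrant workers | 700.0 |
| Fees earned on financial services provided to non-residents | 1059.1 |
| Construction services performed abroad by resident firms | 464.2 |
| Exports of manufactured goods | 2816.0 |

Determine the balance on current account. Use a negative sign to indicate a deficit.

-4136.1

Goods: -4643.6 + 2267.6 - 5346.5 + 2816.0 - 965.7 + 1420.8 = -4451.4
Services: -689.6 + 1059.1 - 204.0 + 464.2 - 397.9 = 231.8
Primary income: 249.1
Secondary income: -252.5 - 700.0 + 786.9 = -165.6
Current account = (-4451.4) + 231.8 + 249.1 + (-165.6) = -4136.1
(Excluded from the current account — financial account: sale of domestic government bonds to non-residents 2225.2, new loans extended by domestic banks to foreign borrowers 1658.7, acquisition of a foreign subsidiary by a resident firm (outward FDI) 1222.5; capital account: sale of embassy land to a foreign government 177.1.)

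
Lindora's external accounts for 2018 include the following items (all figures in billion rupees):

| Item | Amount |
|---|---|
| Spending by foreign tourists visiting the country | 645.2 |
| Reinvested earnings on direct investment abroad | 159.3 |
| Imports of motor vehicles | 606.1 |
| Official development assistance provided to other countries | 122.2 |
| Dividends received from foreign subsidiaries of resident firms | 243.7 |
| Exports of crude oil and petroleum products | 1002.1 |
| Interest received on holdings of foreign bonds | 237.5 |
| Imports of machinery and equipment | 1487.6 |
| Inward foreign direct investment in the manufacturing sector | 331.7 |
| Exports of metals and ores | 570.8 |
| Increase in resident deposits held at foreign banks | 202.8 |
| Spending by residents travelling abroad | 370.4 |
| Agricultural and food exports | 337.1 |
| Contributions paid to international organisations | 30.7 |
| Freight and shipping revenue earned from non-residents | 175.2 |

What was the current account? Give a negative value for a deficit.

753.9

Goods: -1487.6 + 570.8 + 337.1 - 606.1 + 1002.1 = -183.7
Services: 645.2 - 370.4 + 175.2 = 450.0
Primary income: 237.5 + 243.7 + 159.3 = 640.5
Secondary income: -122.2 - 30.7 = -152.9
Current account = (-183.7) + 450.0 + 640.5 + (-152.9) = 753.9
(Excluded from the current account — financial account: inward foreign direct investment in the manufacturing sector 331.7, increase in resident deposits held at foreign banks 202.8.)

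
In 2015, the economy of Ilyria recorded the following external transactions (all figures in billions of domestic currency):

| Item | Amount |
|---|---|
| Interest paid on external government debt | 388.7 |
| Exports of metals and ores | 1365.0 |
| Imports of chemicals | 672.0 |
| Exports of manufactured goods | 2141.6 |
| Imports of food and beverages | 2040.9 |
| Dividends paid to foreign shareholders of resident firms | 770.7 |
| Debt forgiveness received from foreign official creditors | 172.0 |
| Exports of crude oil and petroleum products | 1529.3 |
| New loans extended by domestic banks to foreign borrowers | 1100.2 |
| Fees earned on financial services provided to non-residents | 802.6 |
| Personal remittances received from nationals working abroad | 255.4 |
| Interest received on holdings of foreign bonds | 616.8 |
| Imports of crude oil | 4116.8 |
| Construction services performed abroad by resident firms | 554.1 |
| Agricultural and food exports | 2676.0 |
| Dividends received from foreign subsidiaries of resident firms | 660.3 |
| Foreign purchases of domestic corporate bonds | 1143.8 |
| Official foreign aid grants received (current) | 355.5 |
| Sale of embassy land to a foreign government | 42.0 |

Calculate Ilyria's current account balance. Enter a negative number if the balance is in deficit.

Goods: -672.0 + 2676.0 - 2040.9 + 2141.6 + 1529.3 - 4116.8 + 1365.0 = 882.2
Services: 802.6 + 554.1 = 1356.7
Primary income: 616.8 - 770.7 - 388.7 + 660.3 = 117.7
Secondary income: 255.4 + 355.5 = 610.9
Current account = 882.2 + 1356.7 + 117.7 + 610.9 = 2967.5
(Excluded from the current account — capital account: debt forgiveness received from foreign official creditors 172.0, sale of embassy land to a foreign government 42.0; financial account: new loans extended by domestic banks to foreign borrowers 1100.2, foreign purchases of domestic corporate bonds 1143.8.)

2967.5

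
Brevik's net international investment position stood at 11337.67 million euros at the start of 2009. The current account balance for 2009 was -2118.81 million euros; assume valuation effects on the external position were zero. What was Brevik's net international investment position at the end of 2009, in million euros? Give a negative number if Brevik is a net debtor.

9218.86

With no valuation effects, change in NIIP = current account = -2118.81
End-of-year NIIP = 11337.67 + (-2118.81) = 9218.86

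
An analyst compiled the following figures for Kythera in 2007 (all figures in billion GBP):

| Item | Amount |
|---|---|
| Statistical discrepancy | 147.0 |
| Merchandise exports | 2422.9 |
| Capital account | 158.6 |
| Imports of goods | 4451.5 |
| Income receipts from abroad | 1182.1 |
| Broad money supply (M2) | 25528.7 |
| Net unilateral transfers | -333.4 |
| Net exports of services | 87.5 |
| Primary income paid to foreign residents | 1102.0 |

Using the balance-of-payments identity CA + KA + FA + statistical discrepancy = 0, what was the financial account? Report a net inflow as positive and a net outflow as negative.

1888.8

Goods balance = 2422.9 - 4451.5 = -2028.6
Services balance = 87.5
Trade balance (goods + services) = -2028.6 + 87.5 = -1941.1
Net primary income = 1182.1 - 1102.0 = 80.1
Net secondary income = -333.4
Current account = -1941.1 + 80.1 + (-333.4) = -2194.4
Financial account = -(-2194.4 + 158.6 + 147.0) = 1888.8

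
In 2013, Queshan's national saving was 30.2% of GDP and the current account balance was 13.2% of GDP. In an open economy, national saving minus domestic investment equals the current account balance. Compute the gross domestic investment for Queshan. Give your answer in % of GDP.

17.0

I = S - CA = 30.2 - 13.2 = 17.0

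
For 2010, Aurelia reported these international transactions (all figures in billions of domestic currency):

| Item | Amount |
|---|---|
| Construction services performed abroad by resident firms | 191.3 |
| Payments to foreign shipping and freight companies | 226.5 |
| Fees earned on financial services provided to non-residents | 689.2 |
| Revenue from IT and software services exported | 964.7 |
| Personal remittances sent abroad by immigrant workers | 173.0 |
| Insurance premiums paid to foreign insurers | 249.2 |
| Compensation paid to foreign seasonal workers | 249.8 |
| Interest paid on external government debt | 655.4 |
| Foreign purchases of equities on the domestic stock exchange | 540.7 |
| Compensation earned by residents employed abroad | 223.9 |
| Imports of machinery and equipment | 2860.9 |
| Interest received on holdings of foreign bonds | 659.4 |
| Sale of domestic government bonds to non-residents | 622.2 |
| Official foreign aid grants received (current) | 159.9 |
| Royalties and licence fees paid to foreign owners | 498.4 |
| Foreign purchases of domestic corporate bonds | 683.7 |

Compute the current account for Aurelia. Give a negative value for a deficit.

-2024.8

Goods: -2860.9
Services: -498.4 - 249.2 + 689.2 + 964.7 + 191.3 - 226.5 = 871.1
Primary income: 223.9 + 659.4 - 249.8 - 655.4 = -21.9
Secondary income: -173.0 + 159.9 = -13.1
Current account = (-2860.9) + 871.1 + (-21.9) + (-13.1) = -2024.8
(Excluded from the current account — financial account: foreign purchases of equities on the domestic stock exchange 540.7, sale of domestic government bonds to non-residents 622.2, foreign purchases of domestic corporate bonds 683.7.)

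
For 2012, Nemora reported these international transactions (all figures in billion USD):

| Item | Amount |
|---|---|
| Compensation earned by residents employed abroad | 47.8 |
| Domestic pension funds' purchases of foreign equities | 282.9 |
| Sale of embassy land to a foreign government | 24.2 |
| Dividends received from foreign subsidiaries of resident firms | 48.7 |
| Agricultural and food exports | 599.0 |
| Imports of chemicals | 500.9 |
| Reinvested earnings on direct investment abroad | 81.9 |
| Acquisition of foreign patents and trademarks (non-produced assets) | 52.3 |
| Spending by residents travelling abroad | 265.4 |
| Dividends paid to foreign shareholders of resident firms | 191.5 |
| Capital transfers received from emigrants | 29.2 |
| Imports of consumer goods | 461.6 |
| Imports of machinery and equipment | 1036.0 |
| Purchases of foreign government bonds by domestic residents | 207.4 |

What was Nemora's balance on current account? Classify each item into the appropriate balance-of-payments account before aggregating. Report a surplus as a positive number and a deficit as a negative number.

Goods: 599.0 - 500.9 - 1036.0 - 461.6 = -1399.5
Services: -265.4
Primary income: 48.7 - 191.5 + 47.8 + 81.9 = -13.1
Current account = (-1399.5) + (-265.4) + (-13.1) = -1678.0
(Excluded from the current account — financial account: domestic pension funds' purchases of foreign equities 282.9, purchases of foreign government bonds by domestic residents 207.4; capital account: sale of embassy land to a foreign government 24.2, acquisition of foreign patents and trademarks (non-produced assets) 52.3, capital transfers received from emigrants 29.2.)

-1678.0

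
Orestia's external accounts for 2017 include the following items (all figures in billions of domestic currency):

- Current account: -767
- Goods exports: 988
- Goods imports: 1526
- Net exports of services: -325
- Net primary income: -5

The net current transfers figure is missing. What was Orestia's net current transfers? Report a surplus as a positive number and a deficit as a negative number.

101

Current account = goods balance + services balance + net primary income + net secondary income
Sum of the known components = -868
Net current transfers = CA - (known components) = -767 - (-868) = 101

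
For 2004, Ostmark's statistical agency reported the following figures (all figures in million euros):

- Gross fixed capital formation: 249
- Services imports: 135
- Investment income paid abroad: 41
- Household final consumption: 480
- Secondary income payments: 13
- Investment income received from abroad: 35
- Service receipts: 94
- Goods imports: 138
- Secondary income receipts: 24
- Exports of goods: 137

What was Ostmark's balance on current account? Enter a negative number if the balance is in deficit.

-37

Goods balance = 137 - 138 = -1
Services balance = 94 - 135 = -41
Trade balance (goods + services) = -1 + (-41) = -42
Net primary income = 35 - 41 = -6
Net secondary income = 24 - 13 = 11
Current account = -42 + (-6) + 11 = -37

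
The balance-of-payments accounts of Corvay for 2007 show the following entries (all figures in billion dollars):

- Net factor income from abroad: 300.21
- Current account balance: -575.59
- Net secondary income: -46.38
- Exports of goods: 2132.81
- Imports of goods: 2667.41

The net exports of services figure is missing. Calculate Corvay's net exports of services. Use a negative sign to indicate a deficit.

Current account = goods balance + services balance + net primary income + net secondary income
Sum of the known components = -280.77
Net exports of services = CA - (known components) = -575.59 - (-280.77) = -294.82

-294.82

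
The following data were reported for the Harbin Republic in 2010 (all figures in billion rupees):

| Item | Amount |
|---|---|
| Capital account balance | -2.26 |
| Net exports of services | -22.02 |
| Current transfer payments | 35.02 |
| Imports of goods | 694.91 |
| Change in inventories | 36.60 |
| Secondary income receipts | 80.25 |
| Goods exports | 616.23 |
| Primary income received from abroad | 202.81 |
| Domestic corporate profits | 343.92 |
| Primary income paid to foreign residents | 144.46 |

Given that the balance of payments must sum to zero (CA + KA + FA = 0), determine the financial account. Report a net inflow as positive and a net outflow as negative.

-0.62

Goods balance = 616.23 - 694.91 = -78.68
Services balance = -22.02
Trade balance (goods + services) = -78.68 + (-22.02) = -100.70
Net primary income = 202.81 - 144.46 = 58.35
Net secondary income = 80.25 - 35.02 = 45.23
Current account = -100.70 + 58.35 + 45.23 = 2.88
Financial account = -(2.88 + (-2.26)) = -0.62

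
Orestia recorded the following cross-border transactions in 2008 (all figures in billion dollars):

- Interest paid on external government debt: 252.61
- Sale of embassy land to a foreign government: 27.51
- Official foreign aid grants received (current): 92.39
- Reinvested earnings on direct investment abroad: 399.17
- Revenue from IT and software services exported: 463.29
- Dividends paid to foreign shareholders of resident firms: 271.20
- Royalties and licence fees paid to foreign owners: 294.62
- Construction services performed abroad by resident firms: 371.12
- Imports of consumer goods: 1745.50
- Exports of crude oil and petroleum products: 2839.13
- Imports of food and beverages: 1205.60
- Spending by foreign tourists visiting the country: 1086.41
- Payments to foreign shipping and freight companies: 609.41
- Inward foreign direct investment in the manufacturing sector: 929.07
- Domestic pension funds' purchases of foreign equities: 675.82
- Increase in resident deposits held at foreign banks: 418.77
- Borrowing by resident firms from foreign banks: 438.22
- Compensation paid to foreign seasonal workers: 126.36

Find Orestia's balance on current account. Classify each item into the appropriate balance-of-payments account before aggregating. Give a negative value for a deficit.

746.21

Goods: -1205.60 + 2839.13 - 1745.50 = -111.97
Services: 1086.41 + 371.12 + 463.29 - 609.41 - 294.62 = 1016.79
Primary income: -271.20 - 252.61 + 399.17 - 126.36 = -251.00
Secondary income: 92.39
Current account = (-111.97) + 1016.79 + (-251.00) + 92.39 = 746.21
(Excluded from the current account — capital account: sale of embassy land to a foreign government 27.51; financial account: inward foreign direct investment in the manufacturing sector 929.07, domestic pension funds' purchases of foreign equities 675.82, increase in resident deposits held at foreign banks 418.77, borrowing by resident firms from foreign banks 438.22.)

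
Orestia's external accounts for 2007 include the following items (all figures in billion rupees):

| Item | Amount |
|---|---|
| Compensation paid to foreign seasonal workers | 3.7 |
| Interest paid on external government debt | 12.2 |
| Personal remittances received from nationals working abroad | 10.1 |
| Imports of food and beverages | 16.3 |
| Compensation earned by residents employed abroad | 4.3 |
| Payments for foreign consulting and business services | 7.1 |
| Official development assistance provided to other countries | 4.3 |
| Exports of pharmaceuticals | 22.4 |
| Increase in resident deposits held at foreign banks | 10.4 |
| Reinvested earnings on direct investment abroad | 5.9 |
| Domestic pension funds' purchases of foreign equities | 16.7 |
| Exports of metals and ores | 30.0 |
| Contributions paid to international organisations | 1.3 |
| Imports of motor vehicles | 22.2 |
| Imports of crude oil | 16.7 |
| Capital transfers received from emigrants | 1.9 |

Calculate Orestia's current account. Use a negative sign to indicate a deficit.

-11.1

Goods: -16.3 + 22.4 - 22.2 - 16.7 + 30.0 = -2.8
Services: -7.1
Primary income: -12.2 - 3.7 + 5.9 + 4.3 = -5.7
Secondary income: -4.3 + 10.1 - 1.3 = 4.5
Current account = (-2.8) + (-7.1) + (-5.7) + 4.5 = -11.1
(Excluded from the current account — financial account: increase in resident deposits held at foreign banks 10.4, domestic pension funds' purchases of foreign equities 16.7; capital account: capital transfers received from emigrants 1.9.)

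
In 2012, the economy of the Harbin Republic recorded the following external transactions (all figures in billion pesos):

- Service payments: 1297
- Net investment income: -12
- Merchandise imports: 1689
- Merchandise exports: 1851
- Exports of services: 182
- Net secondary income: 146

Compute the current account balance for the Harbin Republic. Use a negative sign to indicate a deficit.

Goods balance = 1851 - 1689 = 162
Services balance = 182 - 1297 = -1115
Trade balance (goods + services) = 162 + (-1115) = -953
Net primary income = -12
Net secondary income = 146
Current account = -953 + (-12) + 146 = -819

-819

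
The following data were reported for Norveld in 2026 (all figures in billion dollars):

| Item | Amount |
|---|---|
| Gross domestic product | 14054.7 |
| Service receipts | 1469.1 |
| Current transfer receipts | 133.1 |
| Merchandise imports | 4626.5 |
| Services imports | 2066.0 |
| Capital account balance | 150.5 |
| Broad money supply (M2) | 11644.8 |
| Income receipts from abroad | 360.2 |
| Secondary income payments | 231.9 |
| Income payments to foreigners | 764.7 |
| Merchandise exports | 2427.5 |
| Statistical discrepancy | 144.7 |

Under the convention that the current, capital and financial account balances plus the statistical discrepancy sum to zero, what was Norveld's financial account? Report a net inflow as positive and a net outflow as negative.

Goods balance = 2427.5 - 4626.5 = -2199.0
Services balance = 1469.1 - 2066.0 = -596.9
Trade balance (goods + services) = -2199.0 + (-596.9) = -2795.9
Net primary income = 360.2 - 764.7 = -404.5
Net secondary income = 133.1 - 231.9 = -98.8
Current account = -2795.9 + (-404.5) + (-98.8) = -3299.2
Financial account = -(-3299.2 + 150.5 + 144.7) = 3004.0

3004.0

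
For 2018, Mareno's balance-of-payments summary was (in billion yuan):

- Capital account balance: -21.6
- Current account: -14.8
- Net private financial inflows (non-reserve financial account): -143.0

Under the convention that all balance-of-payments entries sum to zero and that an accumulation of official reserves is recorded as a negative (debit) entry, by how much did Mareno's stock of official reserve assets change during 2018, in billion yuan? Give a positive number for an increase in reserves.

Official reserve transactions balance = -((-14.8) + (-21.6) + (-143.0)) = 179.4
An accumulation of reserves is recorded as a debit (negative entry), so the change in the stock of reserves is the negative of that balance.
Change in official reserves = -(179.4) = -179.4

-179.4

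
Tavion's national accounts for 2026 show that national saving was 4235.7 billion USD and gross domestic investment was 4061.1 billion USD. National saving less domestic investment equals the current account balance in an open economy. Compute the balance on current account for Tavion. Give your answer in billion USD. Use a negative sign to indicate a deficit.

174.6

S - I = CA (net lending to the rest of the world).
CA = S - I = 4235.7 - 4061.1 = 174.6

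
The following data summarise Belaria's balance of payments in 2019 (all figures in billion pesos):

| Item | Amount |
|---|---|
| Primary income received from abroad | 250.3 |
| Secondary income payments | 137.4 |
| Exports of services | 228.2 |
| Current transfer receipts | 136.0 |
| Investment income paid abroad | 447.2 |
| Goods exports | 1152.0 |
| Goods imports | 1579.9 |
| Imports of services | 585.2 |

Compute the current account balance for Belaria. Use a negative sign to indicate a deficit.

Goods balance = 1152.0 - 1579.9 = -427.9
Services balance = 228.2 - 585.2 = -357.0
Trade balance (goods + services) = -427.9 + (-357.0) = -784.9
Net primary income = 250.3 - 447.2 = -196.9
Net secondary income = 136.0 - 137.4 = -1.4
Current account = -784.9 + (-196.9) + (-1.4) = -983.2

-983.2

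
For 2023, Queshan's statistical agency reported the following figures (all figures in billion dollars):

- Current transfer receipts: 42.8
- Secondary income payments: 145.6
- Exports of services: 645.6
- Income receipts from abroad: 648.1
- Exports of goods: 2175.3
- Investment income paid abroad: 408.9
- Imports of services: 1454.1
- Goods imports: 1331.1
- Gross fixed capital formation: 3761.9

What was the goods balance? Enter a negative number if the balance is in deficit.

844.2

Goods balance = 2175.3 - 1331.1 = 844.2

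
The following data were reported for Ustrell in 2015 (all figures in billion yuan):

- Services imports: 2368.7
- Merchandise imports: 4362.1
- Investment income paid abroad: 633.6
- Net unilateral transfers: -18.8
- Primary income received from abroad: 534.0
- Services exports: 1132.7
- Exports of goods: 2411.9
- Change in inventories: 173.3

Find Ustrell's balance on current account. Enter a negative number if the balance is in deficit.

Goods balance = 2411.9 - 4362.1 = -1950.2
Services balance = 1132.7 - 2368.7 = -1236.0
Trade balance (goods + services) = -1950.2 + (-1236.0) = -3186.2
Net primary income = 534.0 - 633.6 = -99.6
Net secondary income = -18.8
Current account = -3186.2 + (-99.6) + (-18.8) = -3304.6

-3304.6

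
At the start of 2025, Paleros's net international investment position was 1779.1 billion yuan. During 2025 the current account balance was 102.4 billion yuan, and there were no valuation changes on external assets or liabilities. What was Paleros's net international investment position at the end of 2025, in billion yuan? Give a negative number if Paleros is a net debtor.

With no valuation effects, change in NIIP = current account = 102.4
End-of-year NIIP = 1779.1 + 102.4 = 1881.5

1881.5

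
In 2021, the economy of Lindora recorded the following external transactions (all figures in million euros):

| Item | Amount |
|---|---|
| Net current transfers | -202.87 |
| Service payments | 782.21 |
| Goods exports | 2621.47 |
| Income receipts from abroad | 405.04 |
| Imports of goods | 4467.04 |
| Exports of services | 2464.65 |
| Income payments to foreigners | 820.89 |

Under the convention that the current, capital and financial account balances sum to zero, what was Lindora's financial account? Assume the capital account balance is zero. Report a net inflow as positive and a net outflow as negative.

Goods balance = 2621.47 - 4467.04 = -1845.57
Services balance = 2464.65 - 782.21 = 1682.44
Trade balance (goods + services) = -1845.57 + 1682.44 = -163.13
Net primary income = 405.04 - 820.89 = -415.85
Net secondary income = -202.87
Current account = -163.13 + (-415.85) + (-202.87) = -781.85
Financial account = -(-781.85) = 781.85

781.85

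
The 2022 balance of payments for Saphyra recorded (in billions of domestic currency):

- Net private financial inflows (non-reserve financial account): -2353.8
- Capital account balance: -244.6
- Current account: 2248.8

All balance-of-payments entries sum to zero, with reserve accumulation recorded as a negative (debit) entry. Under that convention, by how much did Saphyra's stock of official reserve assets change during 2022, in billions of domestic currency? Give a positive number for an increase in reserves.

-349.6

Official reserve transactions balance = -(2248.8 + (-244.6) + (-2353.8)) = 349.6
An accumulation of reserves is recorded as a debit (negative entry), so the change in the stock of reserves is the negative of that balance.
Change in official reserves = -(349.6) = -349.6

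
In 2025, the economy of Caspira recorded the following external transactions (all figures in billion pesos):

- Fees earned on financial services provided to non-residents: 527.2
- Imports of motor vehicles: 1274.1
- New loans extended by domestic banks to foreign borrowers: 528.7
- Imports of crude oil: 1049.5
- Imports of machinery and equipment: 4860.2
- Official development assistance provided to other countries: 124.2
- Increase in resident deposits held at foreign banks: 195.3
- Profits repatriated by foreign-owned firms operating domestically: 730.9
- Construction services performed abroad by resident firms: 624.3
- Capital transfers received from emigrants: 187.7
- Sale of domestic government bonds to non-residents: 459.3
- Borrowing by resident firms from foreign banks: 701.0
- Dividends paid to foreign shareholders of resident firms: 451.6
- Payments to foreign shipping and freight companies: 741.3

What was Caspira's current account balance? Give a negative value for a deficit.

Goods: -1274.1 - 1049.5 - 4860.2 = -7183.8
Services: 624.3 + 527.2 - 741.3 = 410.2
Primary income: -451.6 - 730.9 = -1182.5
Secondary income: -124.2
Current account = (-7183.8) + 410.2 + (-1182.5) + (-124.2) = -8080.3
(Excluded from the current account — financial account: new loans extended by domestic banks to foreign borrowers 528.7, increase in resident deposits held at foreign banks 195.3, sale of domestic government bonds to non-residents 459.3, borrowing by resident firms from foreign banks 701.0; capital account: capital transfers received from emigrants 187.7.)

-8080.3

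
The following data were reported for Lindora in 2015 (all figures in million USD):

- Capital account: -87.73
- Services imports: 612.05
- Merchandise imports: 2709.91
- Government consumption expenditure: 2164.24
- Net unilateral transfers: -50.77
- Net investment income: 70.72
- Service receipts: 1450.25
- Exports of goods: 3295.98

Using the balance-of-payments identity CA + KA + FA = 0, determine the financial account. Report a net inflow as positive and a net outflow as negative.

-1356.49

Goods balance = 3295.98 - 2709.91 = 586.07
Services balance = 1450.25 - 612.05 = 838.20
Trade balance (goods + services) = 586.07 + 838.20 = 1424.27
Net primary income = 70.72
Net secondary income = -50.77
Current account = 1424.27 + 70.72 + (-50.77) = 1444.22
Financial account = -(1444.22 + (-87.73)) = -1356.49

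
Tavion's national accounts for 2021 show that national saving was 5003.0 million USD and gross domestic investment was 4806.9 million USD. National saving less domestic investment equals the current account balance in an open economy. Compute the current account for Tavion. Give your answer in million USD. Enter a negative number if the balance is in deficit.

196.1

CA = S - I = 5003.0 - 4806.9 = 196.1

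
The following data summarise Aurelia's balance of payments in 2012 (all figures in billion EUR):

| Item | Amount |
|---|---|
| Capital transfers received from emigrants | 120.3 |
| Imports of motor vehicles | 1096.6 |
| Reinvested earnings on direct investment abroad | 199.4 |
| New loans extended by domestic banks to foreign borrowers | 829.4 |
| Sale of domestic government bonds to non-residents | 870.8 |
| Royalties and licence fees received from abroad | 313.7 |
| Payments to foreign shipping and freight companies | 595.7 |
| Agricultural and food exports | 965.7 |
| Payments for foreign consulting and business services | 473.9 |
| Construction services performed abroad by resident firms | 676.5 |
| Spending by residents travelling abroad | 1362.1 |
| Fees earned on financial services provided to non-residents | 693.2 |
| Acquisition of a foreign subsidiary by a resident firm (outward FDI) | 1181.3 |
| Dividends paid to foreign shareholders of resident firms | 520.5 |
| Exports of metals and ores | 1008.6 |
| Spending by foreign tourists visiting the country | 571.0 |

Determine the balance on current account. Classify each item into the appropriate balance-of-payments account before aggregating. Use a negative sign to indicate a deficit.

379.3

Goods: 965.7 + 1008.6 - 1096.6 = 877.7
Services: 693.2 + 676.5 - 473.9 - 1362.1 + 571.0 + 313.7 - 595.7 = -177.3
Primary income: -520.5 + 199.4 = -321.1
Current account = 877.7 + (-177.3) + (-321.1) = 379.3
(Excluded from the current account — capital account: capital transfers received from emigrants 120.3; financial account: new loans extended by domestic banks to foreign borrowers 829.4, sale of domestic government bonds to non-residents 870.8, acquisition of a foreign subsidiary by a resident firm (outward FDI) 1181.3.)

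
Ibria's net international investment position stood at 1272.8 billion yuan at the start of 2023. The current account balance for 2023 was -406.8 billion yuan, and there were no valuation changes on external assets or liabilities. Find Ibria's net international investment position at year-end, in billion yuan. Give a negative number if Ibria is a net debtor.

866.0

With no valuation effects, change in NIIP = current account = -406.8
End-of-year NIIP = 1272.8 + (-406.8) = 866.0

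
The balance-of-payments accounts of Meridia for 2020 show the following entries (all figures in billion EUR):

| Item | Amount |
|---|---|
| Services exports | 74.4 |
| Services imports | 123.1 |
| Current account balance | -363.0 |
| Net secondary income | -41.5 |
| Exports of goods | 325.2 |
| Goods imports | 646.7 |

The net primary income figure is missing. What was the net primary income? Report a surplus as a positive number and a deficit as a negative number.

Current account = goods balance + services balance + net primary income + net secondary income
Sum of the known components = -411.7
Net primary income = CA - (known components) = -363.0 - (-411.7) = 48.7

48.7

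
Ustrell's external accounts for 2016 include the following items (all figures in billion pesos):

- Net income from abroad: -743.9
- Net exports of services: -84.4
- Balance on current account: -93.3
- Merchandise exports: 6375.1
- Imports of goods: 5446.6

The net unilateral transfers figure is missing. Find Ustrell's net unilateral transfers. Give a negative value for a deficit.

Current account = goods balance + services balance + net primary income + net secondary income
Sum of the known components = 100.2
Net unilateral transfers = CA - (known components) = -93.3 - 100.2 = -193.5

-193.5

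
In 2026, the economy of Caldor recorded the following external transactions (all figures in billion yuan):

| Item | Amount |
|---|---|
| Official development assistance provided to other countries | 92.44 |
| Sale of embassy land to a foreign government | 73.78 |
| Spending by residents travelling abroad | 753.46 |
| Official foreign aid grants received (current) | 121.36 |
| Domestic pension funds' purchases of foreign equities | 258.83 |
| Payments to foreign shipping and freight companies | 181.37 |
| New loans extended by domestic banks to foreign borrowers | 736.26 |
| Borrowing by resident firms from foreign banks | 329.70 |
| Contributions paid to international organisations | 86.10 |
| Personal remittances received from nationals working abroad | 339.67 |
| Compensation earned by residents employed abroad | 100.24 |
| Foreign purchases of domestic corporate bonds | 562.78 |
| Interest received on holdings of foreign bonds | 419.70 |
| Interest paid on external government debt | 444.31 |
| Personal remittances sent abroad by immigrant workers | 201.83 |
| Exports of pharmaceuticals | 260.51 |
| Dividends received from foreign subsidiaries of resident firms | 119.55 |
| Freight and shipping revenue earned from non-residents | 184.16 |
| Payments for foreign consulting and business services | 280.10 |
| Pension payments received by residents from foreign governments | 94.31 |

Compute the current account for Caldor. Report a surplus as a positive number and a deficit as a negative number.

-400.11

Goods: 260.51
Services: -280.10 + 184.16 - 753.46 - 181.37 = -1030.77
Primary income: -444.31 + 419.70 + 100.24 + 119.55 = 195.18
Secondary income: -92.44 - 86.10 - 201.83 + 94.31 + 121.36 + 339.67 = 174.97
Current account = 260.51 + (-1030.77) + 195.18 + 174.97 = -400.11
(Excluded from the current account — capital account: sale of embassy land to a foreign government 73.78; financial account: domestic pension funds' purchases of foreign equities 258.83, new loans extended by domestic banks to foreign borrowers 736.26, borrowing by resident firms from foreign banks 329.70, foreign purchases of domestic corporate bonds 562.78.)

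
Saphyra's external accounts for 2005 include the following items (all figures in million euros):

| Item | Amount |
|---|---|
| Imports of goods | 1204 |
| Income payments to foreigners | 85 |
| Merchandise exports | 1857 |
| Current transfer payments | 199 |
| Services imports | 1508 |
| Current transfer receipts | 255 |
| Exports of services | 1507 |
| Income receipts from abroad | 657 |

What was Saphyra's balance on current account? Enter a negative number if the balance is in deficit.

1280

Goods balance = 1857 - 1204 = 653
Services balance = 1507 - 1508 = -1
Trade balance (goods + services) = 653 + (-1) = 652
Net primary income = 657 - 85 = 572
Net secondary income = 255 - 199 = 56
Current account = 652 + 572 + 56 = 1280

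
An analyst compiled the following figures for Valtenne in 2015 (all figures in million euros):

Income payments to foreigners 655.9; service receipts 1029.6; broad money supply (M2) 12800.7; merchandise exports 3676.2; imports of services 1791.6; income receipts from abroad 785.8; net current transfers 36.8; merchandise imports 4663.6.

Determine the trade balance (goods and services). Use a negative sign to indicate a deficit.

Goods balance = 3676.2 - 4663.6 = -987.4
Services balance = 1029.6 - 1791.6 = -762.0
Trade balance (goods + services) = -987.4 + (-762.0) = -1749.4

-1749.4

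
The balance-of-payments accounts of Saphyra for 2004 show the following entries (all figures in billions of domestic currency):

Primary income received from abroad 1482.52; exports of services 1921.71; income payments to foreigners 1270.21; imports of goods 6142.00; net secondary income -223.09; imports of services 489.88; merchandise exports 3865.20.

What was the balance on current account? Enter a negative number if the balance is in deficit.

-855.75

Goods balance = 3865.20 - 6142.00 = -2276.80
Services balance = 1921.71 - 489.88 = 1431.83
Trade balance (goods + services) = -2276.80 + 1431.83 = -844.97
Net primary income = 1482.52 - 1270.21 = 212.31
Net secondary income = -223.09
Current account = -844.97 + 212.31 + (-223.09) = -855.75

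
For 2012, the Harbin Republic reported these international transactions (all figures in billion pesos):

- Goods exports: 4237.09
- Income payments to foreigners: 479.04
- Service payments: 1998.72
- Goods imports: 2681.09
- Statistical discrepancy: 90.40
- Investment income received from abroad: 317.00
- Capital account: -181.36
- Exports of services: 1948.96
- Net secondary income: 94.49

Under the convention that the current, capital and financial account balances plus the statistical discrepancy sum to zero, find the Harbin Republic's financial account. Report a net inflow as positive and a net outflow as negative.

-1347.73

Goods balance = 4237.09 - 2681.09 = 1556.00
Services balance = 1948.96 - 1998.72 = -49.76
Trade balance (goods + services) = 1556.00 + (-49.76) = 1506.24
Net primary income = 317.00 - 479.04 = -162.04
Net secondary income = 94.49
Current account = 1506.24 + (-162.04) + 94.49 = 1438.69
Financial account = -(1438.69 + (-181.36) + 90.40) = -1347.73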